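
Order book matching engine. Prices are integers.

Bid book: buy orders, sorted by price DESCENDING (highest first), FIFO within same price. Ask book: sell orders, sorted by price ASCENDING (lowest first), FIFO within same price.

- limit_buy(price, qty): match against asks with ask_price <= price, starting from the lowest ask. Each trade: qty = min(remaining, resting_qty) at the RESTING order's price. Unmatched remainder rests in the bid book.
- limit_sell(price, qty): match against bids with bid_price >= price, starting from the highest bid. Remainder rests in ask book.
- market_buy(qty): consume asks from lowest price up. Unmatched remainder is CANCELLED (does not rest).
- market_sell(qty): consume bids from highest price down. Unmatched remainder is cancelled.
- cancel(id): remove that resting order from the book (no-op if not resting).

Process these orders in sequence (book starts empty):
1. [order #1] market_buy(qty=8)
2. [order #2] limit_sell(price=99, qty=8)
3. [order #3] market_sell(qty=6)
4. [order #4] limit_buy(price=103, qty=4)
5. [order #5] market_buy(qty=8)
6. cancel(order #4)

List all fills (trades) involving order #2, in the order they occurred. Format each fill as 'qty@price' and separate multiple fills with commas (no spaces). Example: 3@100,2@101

After op 1 [order #1] market_buy(qty=8): fills=none; bids=[-] asks=[-]
After op 2 [order #2] limit_sell(price=99, qty=8): fills=none; bids=[-] asks=[#2:8@99]
After op 3 [order #3] market_sell(qty=6): fills=none; bids=[-] asks=[#2:8@99]
After op 4 [order #4] limit_buy(price=103, qty=4): fills=#4x#2:4@99; bids=[-] asks=[#2:4@99]
After op 5 [order #5] market_buy(qty=8): fills=#5x#2:4@99; bids=[-] asks=[-]
After op 6 cancel(order #4): fills=none; bids=[-] asks=[-]

Answer: 4@99,4@99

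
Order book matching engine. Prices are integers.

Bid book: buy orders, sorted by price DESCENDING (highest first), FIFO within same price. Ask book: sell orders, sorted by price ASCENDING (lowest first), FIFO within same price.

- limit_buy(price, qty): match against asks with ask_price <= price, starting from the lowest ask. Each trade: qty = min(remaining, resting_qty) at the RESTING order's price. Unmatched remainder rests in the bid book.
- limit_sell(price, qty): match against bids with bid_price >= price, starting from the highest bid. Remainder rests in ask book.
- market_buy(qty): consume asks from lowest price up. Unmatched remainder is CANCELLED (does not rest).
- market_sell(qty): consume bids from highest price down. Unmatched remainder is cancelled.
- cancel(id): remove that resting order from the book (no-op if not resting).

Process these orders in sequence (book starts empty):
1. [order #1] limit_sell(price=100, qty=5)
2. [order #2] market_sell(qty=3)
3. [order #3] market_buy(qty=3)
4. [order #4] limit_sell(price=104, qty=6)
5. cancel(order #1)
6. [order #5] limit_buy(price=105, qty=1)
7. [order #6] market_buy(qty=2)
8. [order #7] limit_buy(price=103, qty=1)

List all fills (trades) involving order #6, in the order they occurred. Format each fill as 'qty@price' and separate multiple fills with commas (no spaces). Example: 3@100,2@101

After op 1 [order #1] limit_sell(price=100, qty=5): fills=none; bids=[-] asks=[#1:5@100]
After op 2 [order #2] market_sell(qty=3): fills=none; bids=[-] asks=[#1:5@100]
After op 3 [order #3] market_buy(qty=3): fills=#3x#1:3@100; bids=[-] asks=[#1:2@100]
After op 4 [order #4] limit_sell(price=104, qty=6): fills=none; bids=[-] asks=[#1:2@100 #4:6@104]
After op 5 cancel(order #1): fills=none; bids=[-] asks=[#4:6@104]
After op 6 [order #5] limit_buy(price=105, qty=1): fills=#5x#4:1@104; bids=[-] asks=[#4:5@104]
After op 7 [order #6] market_buy(qty=2): fills=#6x#4:2@104; bids=[-] asks=[#4:3@104]
After op 8 [order #7] limit_buy(price=103, qty=1): fills=none; bids=[#7:1@103] asks=[#4:3@104]

Answer: 2@104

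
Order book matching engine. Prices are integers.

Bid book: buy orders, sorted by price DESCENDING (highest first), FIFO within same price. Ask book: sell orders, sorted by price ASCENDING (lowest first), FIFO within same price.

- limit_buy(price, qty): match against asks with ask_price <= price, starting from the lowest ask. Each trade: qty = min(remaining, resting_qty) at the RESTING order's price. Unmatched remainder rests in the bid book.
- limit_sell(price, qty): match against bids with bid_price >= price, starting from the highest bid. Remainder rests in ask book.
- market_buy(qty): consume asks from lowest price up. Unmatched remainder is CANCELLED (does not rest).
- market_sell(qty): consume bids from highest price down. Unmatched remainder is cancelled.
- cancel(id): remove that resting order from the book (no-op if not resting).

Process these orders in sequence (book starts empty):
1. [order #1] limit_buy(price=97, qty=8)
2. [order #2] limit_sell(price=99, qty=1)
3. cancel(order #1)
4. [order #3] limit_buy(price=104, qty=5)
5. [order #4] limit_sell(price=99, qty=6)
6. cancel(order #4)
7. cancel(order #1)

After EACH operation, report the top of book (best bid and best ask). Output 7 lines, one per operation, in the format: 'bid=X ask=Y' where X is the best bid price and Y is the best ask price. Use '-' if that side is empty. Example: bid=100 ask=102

After op 1 [order #1] limit_buy(price=97, qty=8): fills=none; bids=[#1:8@97] asks=[-]
After op 2 [order #2] limit_sell(price=99, qty=1): fills=none; bids=[#1:8@97] asks=[#2:1@99]
After op 3 cancel(order #1): fills=none; bids=[-] asks=[#2:1@99]
After op 4 [order #3] limit_buy(price=104, qty=5): fills=#3x#2:1@99; bids=[#3:4@104] asks=[-]
After op 5 [order #4] limit_sell(price=99, qty=6): fills=#3x#4:4@104; bids=[-] asks=[#4:2@99]
After op 6 cancel(order #4): fills=none; bids=[-] asks=[-]
After op 7 cancel(order #1): fills=none; bids=[-] asks=[-]

Answer: bid=97 ask=-
bid=97 ask=99
bid=- ask=99
bid=104 ask=-
bid=- ask=99
bid=- ask=-
bid=- ask=-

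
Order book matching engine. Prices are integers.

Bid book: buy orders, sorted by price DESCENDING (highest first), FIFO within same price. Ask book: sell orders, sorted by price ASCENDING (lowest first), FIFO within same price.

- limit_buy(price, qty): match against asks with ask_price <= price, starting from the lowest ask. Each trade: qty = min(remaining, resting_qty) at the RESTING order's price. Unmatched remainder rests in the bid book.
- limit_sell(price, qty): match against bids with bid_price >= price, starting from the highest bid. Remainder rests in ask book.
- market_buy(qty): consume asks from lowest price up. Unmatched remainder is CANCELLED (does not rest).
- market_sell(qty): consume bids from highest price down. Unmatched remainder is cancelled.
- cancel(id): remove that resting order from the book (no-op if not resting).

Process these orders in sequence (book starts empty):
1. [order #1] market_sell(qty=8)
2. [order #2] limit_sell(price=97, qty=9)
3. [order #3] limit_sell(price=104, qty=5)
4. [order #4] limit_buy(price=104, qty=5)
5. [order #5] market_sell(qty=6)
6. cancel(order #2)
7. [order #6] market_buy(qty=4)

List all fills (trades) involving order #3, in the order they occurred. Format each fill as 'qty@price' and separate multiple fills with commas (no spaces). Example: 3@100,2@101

Answer: 4@104

Derivation:
After op 1 [order #1] market_sell(qty=8): fills=none; bids=[-] asks=[-]
After op 2 [order #2] limit_sell(price=97, qty=9): fills=none; bids=[-] asks=[#2:9@97]
After op 3 [order #3] limit_sell(price=104, qty=5): fills=none; bids=[-] asks=[#2:9@97 #3:5@104]
After op 4 [order #4] limit_buy(price=104, qty=5): fills=#4x#2:5@97; bids=[-] asks=[#2:4@97 #3:5@104]
After op 5 [order #5] market_sell(qty=6): fills=none; bids=[-] asks=[#2:4@97 #3:5@104]
After op 6 cancel(order #2): fills=none; bids=[-] asks=[#3:5@104]
After op 7 [order #6] market_buy(qty=4): fills=#6x#3:4@104; bids=[-] asks=[#3:1@104]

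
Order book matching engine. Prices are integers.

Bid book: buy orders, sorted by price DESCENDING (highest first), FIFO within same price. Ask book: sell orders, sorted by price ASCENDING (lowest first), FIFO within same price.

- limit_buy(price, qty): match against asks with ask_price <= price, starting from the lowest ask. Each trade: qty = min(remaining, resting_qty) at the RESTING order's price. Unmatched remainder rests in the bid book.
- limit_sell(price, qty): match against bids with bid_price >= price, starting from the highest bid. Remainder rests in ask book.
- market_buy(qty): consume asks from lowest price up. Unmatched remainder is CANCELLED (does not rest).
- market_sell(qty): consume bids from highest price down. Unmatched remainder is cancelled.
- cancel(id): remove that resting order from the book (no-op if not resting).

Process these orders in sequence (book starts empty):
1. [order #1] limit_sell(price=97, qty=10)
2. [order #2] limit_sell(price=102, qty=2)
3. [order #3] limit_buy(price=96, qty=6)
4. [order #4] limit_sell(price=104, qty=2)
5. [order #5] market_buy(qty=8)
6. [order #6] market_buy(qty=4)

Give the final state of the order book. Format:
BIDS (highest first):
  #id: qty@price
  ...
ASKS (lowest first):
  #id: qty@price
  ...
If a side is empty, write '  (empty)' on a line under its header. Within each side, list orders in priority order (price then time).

Answer: BIDS (highest first):
  #3: 6@96
ASKS (lowest first):
  #4: 2@104

Derivation:
After op 1 [order #1] limit_sell(price=97, qty=10): fills=none; bids=[-] asks=[#1:10@97]
After op 2 [order #2] limit_sell(price=102, qty=2): fills=none; bids=[-] asks=[#1:10@97 #2:2@102]
After op 3 [order #3] limit_buy(price=96, qty=6): fills=none; bids=[#3:6@96] asks=[#1:10@97 #2:2@102]
After op 4 [order #4] limit_sell(price=104, qty=2): fills=none; bids=[#3:6@96] asks=[#1:10@97 #2:2@102 #4:2@104]
After op 5 [order #5] market_buy(qty=8): fills=#5x#1:8@97; bids=[#3:6@96] asks=[#1:2@97 #2:2@102 #4:2@104]
After op 6 [order #6] market_buy(qty=4): fills=#6x#1:2@97 #6x#2:2@102; bids=[#3:6@96] asks=[#4:2@104]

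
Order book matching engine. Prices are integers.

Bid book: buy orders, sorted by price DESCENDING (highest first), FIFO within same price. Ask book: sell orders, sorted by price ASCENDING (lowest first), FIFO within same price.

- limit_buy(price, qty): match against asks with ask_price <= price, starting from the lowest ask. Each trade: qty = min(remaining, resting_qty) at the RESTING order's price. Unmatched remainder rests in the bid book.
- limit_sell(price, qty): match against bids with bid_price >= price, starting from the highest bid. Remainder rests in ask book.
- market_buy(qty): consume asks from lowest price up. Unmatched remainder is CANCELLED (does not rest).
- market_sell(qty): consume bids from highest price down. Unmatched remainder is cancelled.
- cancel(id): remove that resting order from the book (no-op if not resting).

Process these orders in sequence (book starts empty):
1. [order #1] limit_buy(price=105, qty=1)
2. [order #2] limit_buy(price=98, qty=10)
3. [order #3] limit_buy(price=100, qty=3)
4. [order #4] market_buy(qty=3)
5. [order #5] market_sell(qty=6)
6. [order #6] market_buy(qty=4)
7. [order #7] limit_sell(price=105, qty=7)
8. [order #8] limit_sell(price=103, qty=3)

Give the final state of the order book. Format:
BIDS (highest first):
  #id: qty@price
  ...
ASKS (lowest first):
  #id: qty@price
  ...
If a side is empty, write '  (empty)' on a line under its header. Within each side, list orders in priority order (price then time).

After op 1 [order #1] limit_buy(price=105, qty=1): fills=none; bids=[#1:1@105] asks=[-]
After op 2 [order #2] limit_buy(price=98, qty=10): fills=none; bids=[#1:1@105 #2:10@98] asks=[-]
After op 3 [order #3] limit_buy(price=100, qty=3): fills=none; bids=[#1:1@105 #3:3@100 #2:10@98] asks=[-]
After op 4 [order #4] market_buy(qty=3): fills=none; bids=[#1:1@105 #3:3@100 #2:10@98] asks=[-]
After op 5 [order #5] market_sell(qty=6): fills=#1x#5:1@105 #3x#5:3@100 #2x#5:2@98; bids=[#2:8@98] asks=[-]
After op 6 [order #6] market_buy(qty=4): fills=none; bids=[#2:8@98] asks=[-]
After op 7 [order #7] limit_sell(price=105, qty=7): fills=none; bids=[#2:8@98] asks=[#7:7@105]
After op 8 [order #8] limit_sell(price=103, qty=3): fills=none; bids=[#2:8@98] asks=[#8:3@103 #7:7@105]

Answer: BIDS (highest first):
  #2: 8@98
ASKS (lowest first):
  #8: 3@103
  #7: 7@105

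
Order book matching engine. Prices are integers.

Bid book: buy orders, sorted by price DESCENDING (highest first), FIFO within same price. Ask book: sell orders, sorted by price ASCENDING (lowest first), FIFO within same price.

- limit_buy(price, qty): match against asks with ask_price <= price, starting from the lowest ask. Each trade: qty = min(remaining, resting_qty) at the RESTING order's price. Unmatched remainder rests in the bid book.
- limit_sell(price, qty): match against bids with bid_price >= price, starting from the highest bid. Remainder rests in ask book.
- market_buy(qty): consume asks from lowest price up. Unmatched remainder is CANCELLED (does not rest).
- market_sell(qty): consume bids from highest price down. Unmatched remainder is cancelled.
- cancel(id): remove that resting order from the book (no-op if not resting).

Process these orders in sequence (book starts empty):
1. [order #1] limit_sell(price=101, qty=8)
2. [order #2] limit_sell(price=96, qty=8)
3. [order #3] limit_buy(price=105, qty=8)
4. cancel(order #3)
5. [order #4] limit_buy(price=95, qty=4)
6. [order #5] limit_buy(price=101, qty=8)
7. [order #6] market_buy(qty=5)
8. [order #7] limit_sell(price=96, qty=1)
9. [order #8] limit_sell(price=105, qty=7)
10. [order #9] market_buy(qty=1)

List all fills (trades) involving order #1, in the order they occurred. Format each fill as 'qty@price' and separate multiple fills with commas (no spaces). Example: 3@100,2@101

After op 1 [order #1] limit_sell(price=101, qty=8): fills=none; bids=[-] asks=[#1:8@101]
After op 2 [order #2] limit_sell(price=96, qty=8): fills=none; bids=[-] asks=[#2:8@96 #1:8@101]
After op 3 [order #3] limit_buy(price=105, qty=8): fills=#3x#2:8@96; bids=[-] asks=[#1:8@101]
After op 4 cancel(order #3): fills=none; bids=[-] asks=[#1:8@101]
After op 5 [order #4] limit_buy(price=95, qty=4): fills=none; bids=[#4:4@95] asks=[#1:8@101]
After op 6 [order #5] limit_buy(price=101, qty=8): fills=#5x#1:8@101; bids=[#4:4@95] asks=[-]
After op 7 [order #6] market_buy(qty=5): fills=none; bids=[#4:4@95] asks=[-]
After op 8 [order #7] limit_sell(price=96, qty=1): fills=none; bids=[#4:4@95] asks=[#7:1@96]
After op 9 [order #8] limit_sell(price=105, qty=7): fills=none; bids=[#4:4@95] asks=[#7:1@96 #8:7@105]
After op 10 [order #9] market_buy(qty=1): fills=#9x#7:1@96; bids=[#4:4@95] asks=[#8:7@105]

Answer: 8@101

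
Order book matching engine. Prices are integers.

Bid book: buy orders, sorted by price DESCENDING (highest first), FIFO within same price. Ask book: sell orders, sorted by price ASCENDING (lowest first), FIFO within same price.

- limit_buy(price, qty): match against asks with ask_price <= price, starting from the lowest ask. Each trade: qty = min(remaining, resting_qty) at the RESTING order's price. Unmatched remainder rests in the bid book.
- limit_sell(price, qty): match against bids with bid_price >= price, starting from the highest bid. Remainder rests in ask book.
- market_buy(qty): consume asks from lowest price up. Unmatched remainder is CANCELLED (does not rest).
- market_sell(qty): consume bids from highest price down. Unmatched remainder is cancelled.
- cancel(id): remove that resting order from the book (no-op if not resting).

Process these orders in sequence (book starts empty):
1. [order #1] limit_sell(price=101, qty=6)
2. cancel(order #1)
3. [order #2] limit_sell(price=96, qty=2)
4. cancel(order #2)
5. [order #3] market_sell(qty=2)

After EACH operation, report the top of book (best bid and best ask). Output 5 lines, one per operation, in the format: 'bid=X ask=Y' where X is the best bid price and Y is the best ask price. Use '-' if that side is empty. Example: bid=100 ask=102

After op 1 [order #1] limit_sell(price=101, qty=6): fills=none; bids=[-] asks=[#1:6@101]
After op 2 cancel(order #1): fills=none; bids=[-] asks=[-]
After op 3 [order #2] limit_sell(price=96, qty=2): fills=none; bids=[-] asks=[#2:2@96]
After op 4 cancel(order #2): fills=none; bids=[-] asks=[-]
After op 5 [order #3] market_sell(qty=2): fills=none; bids=[-] asks=[-]

Answer: bid=- ask=101
bid=- ask=-
bid=- ask=96
bid=- ask=-
bid=- ask=-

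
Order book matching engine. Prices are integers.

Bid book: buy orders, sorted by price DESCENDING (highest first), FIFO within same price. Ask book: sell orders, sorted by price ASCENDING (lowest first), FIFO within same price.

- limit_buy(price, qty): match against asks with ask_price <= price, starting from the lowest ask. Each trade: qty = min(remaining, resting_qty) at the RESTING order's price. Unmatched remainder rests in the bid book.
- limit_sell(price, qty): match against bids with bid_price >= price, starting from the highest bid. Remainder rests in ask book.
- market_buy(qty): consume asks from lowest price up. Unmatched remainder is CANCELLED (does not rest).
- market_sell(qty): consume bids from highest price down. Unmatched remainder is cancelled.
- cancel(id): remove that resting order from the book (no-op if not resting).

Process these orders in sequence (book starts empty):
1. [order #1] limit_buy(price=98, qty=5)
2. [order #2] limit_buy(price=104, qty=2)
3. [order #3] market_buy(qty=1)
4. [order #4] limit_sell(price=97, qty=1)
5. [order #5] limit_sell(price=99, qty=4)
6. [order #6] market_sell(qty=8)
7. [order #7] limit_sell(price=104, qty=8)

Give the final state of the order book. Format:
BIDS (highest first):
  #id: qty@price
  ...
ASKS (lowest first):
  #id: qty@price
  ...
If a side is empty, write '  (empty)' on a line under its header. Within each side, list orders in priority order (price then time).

Answer: BIDS (highest first):
  (empty)
ASKS (lowest first):
  #5: 3@99
  #7: 8@104

Derivation:
After op 1 [order #1] limit_buy(price=98, qty=5): fills=none; bids=[#1:5@98] asks=[-]
After op 2 [order #2] limit_buy(price=104, qty=2): fills=none; bids=[#2:2@104 #1:5@98] asks=[-]
After op 3 [order #3] market_buy(qty=1): fills=none; bids=[#2:2@104 #1:5@98] asks=[-]
After op 4 [order #4] limit_sell(price=97, qty=1): fills=#2x#4:1@104; bids=[#2:1@104 #1:5@98] asks=[-]
After op 5 [order #5] limit_sell(price=99, qty=4): fills=#2x#5:1@104; bids=[#1:5@98] asks=[#5:3@99]
After op 6 [order #6] market_sell(qty=8): fills=#1x#6:5@98; bids=[-] asks=[#5:3@99]
After op 7 [order #7] limit_sell(price=104, qty=8): fills=none; bids=[-] asks=[#5:3@99 #7:8@104]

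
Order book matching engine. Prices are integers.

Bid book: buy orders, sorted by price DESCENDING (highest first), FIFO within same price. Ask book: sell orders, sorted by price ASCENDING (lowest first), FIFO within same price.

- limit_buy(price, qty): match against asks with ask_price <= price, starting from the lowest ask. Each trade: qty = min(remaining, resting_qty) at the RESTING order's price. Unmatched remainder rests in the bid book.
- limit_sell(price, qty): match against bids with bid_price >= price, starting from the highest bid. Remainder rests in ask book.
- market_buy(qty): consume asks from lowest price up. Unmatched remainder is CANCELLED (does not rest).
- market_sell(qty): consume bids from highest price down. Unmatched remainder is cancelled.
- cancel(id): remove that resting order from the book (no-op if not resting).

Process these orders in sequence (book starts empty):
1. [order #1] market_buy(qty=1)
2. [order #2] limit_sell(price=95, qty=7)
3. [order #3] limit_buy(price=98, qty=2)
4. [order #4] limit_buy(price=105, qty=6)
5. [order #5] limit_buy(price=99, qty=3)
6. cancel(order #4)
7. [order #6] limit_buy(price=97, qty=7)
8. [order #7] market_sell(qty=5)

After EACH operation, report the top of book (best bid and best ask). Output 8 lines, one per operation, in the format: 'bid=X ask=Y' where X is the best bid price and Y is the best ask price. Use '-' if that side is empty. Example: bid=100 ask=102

After op 1 [order #1] market_buy(qty=1): fills=none; bids=[-] asks=[-]
After op 2 [order #2] limit_sell(price=95, qty=7): fills=none; bids=[-] asks=[#2:7@95]
After op 3 [order #3] limit_buy(price=98, qty=2): fills=#3x#2:2@95; bids=[-] asks=[#2:5@95]
After op 4 [order #4] limit_buy(price=105, qty=6): fills=#4x#2:5@95; bids=[#4:1@105] asks=[-]
After op 5 [order #5] limit_buy(price=99, qty=3): fills=none; bids=[#4:1@105 #5:3@99] asks=[-]
After op 6 cancel(order #4): fills=none; bids=[#5:3@99] asks=[-]
After op 7 [order #6] limit_buy(price=97, qty=7): fills=none; bids=[#5:3@99 #6:7@97] asks=[-]
After op 8 [order #7] market_sell(qty=5): fills=#5x#7:3@99 #6x#7:2@97; bids=[#6:5@97] asks=[-]

Answer: bid=- ask=-
bid=- ask=95
bid=- ask=95
bid=105 ask=-
bid=105 ask=-
bid=99 ask=-
bid=99 ask=-
bid=97 ask=-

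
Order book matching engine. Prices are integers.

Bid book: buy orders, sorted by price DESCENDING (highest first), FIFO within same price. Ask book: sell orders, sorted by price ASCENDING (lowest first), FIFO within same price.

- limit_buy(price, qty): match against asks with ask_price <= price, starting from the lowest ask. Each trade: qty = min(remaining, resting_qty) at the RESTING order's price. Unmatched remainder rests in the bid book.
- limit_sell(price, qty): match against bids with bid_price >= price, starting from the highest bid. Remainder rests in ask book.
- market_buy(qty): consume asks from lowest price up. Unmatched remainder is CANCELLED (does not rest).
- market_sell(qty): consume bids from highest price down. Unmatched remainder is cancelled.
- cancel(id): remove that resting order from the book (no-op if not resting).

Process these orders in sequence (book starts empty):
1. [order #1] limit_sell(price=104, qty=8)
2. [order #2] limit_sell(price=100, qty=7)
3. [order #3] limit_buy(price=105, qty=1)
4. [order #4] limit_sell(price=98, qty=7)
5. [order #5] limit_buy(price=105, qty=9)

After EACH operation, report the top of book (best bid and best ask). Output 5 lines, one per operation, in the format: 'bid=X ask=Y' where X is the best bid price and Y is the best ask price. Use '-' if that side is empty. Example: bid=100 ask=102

Answer: bid=- ask=104
bid=- ask=100
bid=- ask=100
bid=- ask=98
bid=- ask=100

Derivation:
After op 1 [order #1] limit_sell(price=104, qty=8): fills=none; bids=[-] asks=[#1:8@104]
After op 2 [order #2] limit_sell(price=100, qty=7): fills=none; bids=[-] asks=[#2:7@100 #1:8@104]
After op 3 [order #3] limit_buy(price=105, qty=1): fills=#3x#2:1@100; bids=[-] asks=[#2:6@100 #1:8@104]
After op 4 [order #4] limit_sell(price=98, qty=7): fills=none; bids=[-] asks=[#4:7@98 #2:6@100 #1:8@104]
After op 5 [order #5] limit_buy(price=105, qty=9): fills=#5x#4:7@98 #5x#2:2@100; bids=[-] asks=[#2:4@100 #1:8@104]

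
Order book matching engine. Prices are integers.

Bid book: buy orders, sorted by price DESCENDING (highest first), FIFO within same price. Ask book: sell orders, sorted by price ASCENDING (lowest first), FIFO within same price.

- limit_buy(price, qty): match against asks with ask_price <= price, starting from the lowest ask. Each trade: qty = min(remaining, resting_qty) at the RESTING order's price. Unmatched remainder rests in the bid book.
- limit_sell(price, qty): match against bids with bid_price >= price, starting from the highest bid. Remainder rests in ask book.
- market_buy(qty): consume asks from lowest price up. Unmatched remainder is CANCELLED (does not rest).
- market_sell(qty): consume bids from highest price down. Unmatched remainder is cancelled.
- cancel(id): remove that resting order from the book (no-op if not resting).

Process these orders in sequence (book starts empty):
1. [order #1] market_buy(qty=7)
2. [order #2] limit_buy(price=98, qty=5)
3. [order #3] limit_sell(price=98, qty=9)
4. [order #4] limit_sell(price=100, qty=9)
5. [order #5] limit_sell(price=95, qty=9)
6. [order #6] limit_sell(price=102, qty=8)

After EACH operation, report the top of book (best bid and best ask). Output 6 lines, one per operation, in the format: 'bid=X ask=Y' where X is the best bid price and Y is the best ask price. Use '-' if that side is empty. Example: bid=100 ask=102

After op 1 [order #1] market_buy(qty=7): fills=none; bids=[-] asks=[-]
After op 2 [order #2] limit_buy(price=98, qty=5): fills=none; bids=[#2:5@98] asks=[-]
After op 3 [order #3] limit_sell(price=98, qty=9): fills=#2x#3:5@98; bids=[-] asks=[#3:4@98]
After op 4 [order #4] limit_sell(price=100, qty=9): fills=none; bids=[-] asks=[#3:4@98 #4:9@100]
After op 5 [order #5] limit_sell(price=95, qty=9): fills=none; bids=[-] asks=[#5:9@95 #3:4@98 #4:9@100]
After op 6 [order #6] limit_sell(price=102, qty=8): fills=none; bids=[-] asks=[#5:9@95 #3:4@98 #4:9@100 #6:8@102]

Answer: bid=- ask=-
bid=98 ask=-
bid=- ask=98
bid=- ask=98
bid=- ask=95
bid=- ask=95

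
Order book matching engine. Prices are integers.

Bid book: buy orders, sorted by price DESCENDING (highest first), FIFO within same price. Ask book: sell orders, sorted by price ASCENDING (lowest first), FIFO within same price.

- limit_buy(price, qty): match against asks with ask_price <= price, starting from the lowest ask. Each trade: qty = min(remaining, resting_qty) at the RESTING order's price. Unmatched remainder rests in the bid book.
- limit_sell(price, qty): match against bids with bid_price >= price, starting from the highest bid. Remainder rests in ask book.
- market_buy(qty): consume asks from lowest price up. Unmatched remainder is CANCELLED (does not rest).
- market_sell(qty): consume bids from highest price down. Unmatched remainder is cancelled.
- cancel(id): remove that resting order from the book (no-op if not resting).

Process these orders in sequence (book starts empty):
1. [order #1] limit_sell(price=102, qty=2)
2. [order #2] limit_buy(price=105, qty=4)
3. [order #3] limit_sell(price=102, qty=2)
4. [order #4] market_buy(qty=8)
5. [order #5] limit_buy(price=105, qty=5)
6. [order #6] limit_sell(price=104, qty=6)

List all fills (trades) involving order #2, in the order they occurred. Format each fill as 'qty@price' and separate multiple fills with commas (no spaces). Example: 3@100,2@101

Answer: 2@102,2@105

Derivation:
After op 1 [order #1] limit_sell(price=102, qty=2): fills=none; bids=[-] asks=[#1:2@102]
After op 2 [order #2] limit_buy(price=105, qty=4): fills=#2x#1:2@102; bids=[#2:2@105] asks=[-]
After op 3 [order #3] limit_sell(price=102, qty=2): fills=#2x#3:2@105; bids=[-] asks=[-]
After op 4 [order #4] market_buy(qty=8): fills=none; bids=[-] asks=[-]
After op 5 [order #5] limit_buy(price=105, qty=5): fills=none; bids=[#5:5@105] asks=[-]
After op 6 [order #6] limit_sell(price=104, qty=6): fills=#5x#6:5@105; bids=[-] asks=[#6:1@104]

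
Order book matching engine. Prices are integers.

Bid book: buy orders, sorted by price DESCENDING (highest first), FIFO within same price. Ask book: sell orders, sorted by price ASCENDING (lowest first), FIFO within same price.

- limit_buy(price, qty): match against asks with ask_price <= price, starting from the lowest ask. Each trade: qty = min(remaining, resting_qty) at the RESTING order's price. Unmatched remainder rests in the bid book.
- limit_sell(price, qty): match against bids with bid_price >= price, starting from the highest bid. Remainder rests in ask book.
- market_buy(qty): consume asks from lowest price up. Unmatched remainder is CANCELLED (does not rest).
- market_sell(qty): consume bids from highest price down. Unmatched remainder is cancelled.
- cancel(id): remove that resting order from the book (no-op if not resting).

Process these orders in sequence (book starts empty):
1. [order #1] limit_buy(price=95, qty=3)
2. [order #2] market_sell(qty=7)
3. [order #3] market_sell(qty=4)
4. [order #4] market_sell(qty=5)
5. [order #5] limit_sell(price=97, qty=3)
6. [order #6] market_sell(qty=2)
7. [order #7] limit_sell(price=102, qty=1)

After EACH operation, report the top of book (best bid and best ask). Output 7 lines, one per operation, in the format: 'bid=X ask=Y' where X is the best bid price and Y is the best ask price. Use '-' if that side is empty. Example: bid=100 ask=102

After op 1 [order #1] limit_buy(price=95, qty=3): fills=none; bids=[#1:3@95] asks=[-]
After op 2 [order #2] market_sell(qty=7): fills=#1x#2:3@95; bids=[-] asks=[-]
After op 3 [order #3] market_sell(qty=4): fills=none; bids=[-] asks=[-]
After op 4 [order #4] market_sell(qty=5): fills=none; bids=[-] asks=[-]
After op 5 [order #5] limit_sell(price=97, qty=3): fills=none; bids=[-] asks=[#5:3@97]
After op 6 [order #6] market_sell(qty=2): fills=none; bids=[-] asks=[#5:3@97]
After op 7 [order #7] limit_sell(price=102, qty=1): fills=none; bids=[-] asks=[#5:3@97 #7:1@102]

Answer: bid=95 ask=-
bid=- ask=-
bid=- ask=-
bid=- ask=-
bid=- ask=97
bid=- ask=97
bid=- ask=97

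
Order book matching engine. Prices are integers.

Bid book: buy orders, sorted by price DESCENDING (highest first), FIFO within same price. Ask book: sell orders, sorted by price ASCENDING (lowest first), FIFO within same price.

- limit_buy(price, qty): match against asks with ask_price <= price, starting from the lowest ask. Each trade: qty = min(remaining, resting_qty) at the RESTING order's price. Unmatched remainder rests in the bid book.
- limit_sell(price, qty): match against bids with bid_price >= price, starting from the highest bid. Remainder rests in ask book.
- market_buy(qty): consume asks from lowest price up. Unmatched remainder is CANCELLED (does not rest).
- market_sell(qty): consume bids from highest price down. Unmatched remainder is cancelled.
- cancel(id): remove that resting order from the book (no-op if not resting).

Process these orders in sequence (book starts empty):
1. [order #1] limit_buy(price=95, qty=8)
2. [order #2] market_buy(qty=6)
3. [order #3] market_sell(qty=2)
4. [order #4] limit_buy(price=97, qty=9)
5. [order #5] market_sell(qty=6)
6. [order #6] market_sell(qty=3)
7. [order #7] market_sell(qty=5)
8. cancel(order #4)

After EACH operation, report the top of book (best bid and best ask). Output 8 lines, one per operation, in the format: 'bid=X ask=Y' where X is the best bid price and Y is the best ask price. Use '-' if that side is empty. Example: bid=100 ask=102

Answer: bid=95 ask=-
bid=95 ask=-
bid=95 ask=-
bid=97 ask=-
bid=97 ask=-
bid=95 ask=-
bid=95 ask=-
bid=95 ask=-

Derivation:
After op 1 [order #1] limit_buy(price=95, qty=8): fills=none; bids=[#1:8@95] asks=[-]
After op 2 [order #2] market_buy(qty=6): fills=none; bids=[#1:8@95] asks=[-]
After op 3 [order #3] market_sell(qty=2): fills=#1x#3:2@95; bids=[#1:6@95] asks=[-]
After op 4 [order #4] limit_buy(price=97, qty=9): fills=none; bids=[#4:9@97 #1:6@95] asks=[-]
After op 5 [order #5] market_sell(qty=6): fills=#4x#5:6@97; bids=[#4:3@97 #1:6@95] asks=[-]
After op 6 [order #6] market_sell(qty=3): fills=#4x#6:3@97; bids=[#1:6@95] asks=[-]
After op 7 [order #7] market_sell(qty=5): fills=#1x#7:5@95; bids=[#1:1@95] asks=[-]
After op 8 cancel(order #4): fills=none; bids=[#1:1@95] asks=[-]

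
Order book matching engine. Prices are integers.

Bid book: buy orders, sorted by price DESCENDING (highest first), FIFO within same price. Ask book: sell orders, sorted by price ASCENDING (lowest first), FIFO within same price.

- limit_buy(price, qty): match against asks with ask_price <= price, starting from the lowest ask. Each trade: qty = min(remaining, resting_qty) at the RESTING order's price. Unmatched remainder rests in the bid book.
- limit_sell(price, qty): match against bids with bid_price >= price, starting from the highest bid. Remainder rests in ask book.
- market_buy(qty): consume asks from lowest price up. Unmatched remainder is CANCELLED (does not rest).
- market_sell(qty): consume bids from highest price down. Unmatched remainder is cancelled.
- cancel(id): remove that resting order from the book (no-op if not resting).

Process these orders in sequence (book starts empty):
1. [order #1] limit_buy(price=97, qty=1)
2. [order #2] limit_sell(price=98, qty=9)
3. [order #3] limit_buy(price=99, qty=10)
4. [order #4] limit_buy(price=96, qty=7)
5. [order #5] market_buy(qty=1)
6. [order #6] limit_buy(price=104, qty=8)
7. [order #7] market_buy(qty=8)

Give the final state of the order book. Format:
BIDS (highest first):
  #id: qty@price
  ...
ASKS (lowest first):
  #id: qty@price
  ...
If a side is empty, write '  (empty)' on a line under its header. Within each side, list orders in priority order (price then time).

Answer: BIDS (highest first):
  #6: 8@104
  #3: 1@99
  #1: 1@97
  #4: 7@96
ASKS (lowest first):
  (empty)

Derivation:
After op 1 [order #1] limit_buy(price=97, qty=1): fills=none; bids=[#1:1@97] asks=[-]
After op 2 [order #2] limit_sell(price=98, qty=9): fills=none; bids=[#1:1@97] asks=[#2:9@98]
After op 3 [order #3] limit_buy(price=99, qty=10): fills=#3x#2:9@98; bids=[#3:1@99 #1:1@97] asks=[-]
After op 4 [order #4] limit_buy(price=96, qty=7): fills=none; bids=[#3:1@99 #1:1@97 #4:7@96] asks=[-]
After op 5 [order #5] market_buy(qty=1): fills=none; bids=[#3:1@99 #1:1@97 #4:7@96] asks=[-]
After op 6 [order #6] limit_buy(price=104, qty=8): fills=none; bids=[#6:8@104 #3:1@99 #1:1@97 #4:7@96] asks=[-]
After op 7 [order #7] market_buy(qty=8): fills=none; bids=[#6:8@104 #3:1@99 #1:1@97 #4:7@96] asks=[-]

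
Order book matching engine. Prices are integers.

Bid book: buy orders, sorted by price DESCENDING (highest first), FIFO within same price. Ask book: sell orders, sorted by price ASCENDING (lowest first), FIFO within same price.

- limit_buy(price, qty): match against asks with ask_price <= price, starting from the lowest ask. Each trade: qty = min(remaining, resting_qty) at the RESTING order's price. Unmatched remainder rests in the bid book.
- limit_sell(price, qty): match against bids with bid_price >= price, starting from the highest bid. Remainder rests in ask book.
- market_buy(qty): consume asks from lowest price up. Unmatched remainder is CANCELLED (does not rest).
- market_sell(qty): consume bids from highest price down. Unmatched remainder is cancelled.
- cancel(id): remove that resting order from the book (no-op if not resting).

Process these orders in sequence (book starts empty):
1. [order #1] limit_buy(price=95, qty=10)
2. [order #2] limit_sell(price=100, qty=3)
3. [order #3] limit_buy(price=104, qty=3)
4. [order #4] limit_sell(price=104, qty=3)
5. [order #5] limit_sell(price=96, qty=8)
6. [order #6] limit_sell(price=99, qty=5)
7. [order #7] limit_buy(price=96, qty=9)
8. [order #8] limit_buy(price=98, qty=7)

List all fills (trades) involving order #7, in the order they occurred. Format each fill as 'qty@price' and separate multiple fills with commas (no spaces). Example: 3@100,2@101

After op 1 [order #1] limit_buy(price=95, qty=10): fills=none; bids=[#1:10@95] asks=[-]
After op 2 [order #2] limit_sell(price=100, qty=3): fills=none; bids=[#1:10@95] asks=[#2:3@100]
After op 3 [order #3] limit_buy(price=104, qty=3): fills=#3x#2:3@100; bids=[#1:10@95] asks=[-]
After op 4 [order #4] limit_sell(price=104, qty=3): fills=none; bids=[#1:10@95] asks=[#4:3@104]
After op 5 [order #5] limit_sell(price=96, qty=8): fills=none; bids=[#1:10@95] asks=[#5:8@96 #4:3@104]
After op 6 [order #6] limit_sell(price=99, qty=5): fills=none; bids=[#1:10@95] asks=[#5:8@96 #6:5@99 #4:3@104]
After op 7 [order #7] limit_buy(price=96, qty=9): fills=#7x#5:8@96; bids=[#7:1@96 #1:10@95] asks=[#6:5@99 #4:3@104]
After op 8 [order #8] limit_buy(price=98, qty=7): fills=none; bids=[#8:7@98 #7:1@96 #1:10@95] asks=[#6:5@99 #4:3@104]

Answer: 8@96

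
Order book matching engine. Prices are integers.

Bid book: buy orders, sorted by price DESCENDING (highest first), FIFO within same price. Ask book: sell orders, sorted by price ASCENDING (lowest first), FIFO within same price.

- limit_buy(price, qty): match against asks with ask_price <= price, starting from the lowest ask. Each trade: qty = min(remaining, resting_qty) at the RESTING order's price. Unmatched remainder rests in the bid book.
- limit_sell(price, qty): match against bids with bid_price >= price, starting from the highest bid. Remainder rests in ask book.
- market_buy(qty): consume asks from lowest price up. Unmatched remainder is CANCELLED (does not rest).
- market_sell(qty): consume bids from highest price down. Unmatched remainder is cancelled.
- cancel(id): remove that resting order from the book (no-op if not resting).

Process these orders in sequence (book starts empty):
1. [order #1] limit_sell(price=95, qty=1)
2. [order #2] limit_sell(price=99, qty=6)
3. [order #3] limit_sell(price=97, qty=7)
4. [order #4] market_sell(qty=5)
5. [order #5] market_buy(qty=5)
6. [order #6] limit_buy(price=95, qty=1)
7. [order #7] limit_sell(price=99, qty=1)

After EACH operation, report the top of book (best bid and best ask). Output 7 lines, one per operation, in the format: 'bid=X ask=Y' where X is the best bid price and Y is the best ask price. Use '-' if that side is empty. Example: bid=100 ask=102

Answer: bid=- ask=95
bid=- ask=95
bid=- ask=95
bid=- ask=95
bid=- ask=97
bid=95 ask=97
bid=95 ask=97

Derivation:
After op 1 [order #1] limit_sell(price=95, qty=1): fills=none; bids=[-] asks=[#1:1@95]
After op 2 [order #2] limit_sell(price=99, qty=6): fills=none; bids=[-] asks=[#1:1@95 #2:6@99]
After op 3 [order #3] limit_sell(price=97, qty=7): fills=none; bids=[-] asks=[#1:1@95 #3:7@97 #2:6@99]
After op 4 [order #4] market_sell(qty=5): fills=none; bids=[-] asks=[#1:1@95 #3:7@97 #2:6@99]
After op 5 [order #5] market_buy(qty=5): fills=#5x#1:1@95 #5x#3:4@97; bids=[-] asks=[#3:3@97 #2:6@99]
After op 6 [order #6] limit_buy(price=95, qty=1): fills=none; bids=[#6:1@95] asks=[#3:3@97 #2:6@99]
After op 7 [order #7] limit_sell(price=99, qty=1): fills=none; bids=[#6:1@95] asks=[#3:3@97 #2:6@99 #7:1@99]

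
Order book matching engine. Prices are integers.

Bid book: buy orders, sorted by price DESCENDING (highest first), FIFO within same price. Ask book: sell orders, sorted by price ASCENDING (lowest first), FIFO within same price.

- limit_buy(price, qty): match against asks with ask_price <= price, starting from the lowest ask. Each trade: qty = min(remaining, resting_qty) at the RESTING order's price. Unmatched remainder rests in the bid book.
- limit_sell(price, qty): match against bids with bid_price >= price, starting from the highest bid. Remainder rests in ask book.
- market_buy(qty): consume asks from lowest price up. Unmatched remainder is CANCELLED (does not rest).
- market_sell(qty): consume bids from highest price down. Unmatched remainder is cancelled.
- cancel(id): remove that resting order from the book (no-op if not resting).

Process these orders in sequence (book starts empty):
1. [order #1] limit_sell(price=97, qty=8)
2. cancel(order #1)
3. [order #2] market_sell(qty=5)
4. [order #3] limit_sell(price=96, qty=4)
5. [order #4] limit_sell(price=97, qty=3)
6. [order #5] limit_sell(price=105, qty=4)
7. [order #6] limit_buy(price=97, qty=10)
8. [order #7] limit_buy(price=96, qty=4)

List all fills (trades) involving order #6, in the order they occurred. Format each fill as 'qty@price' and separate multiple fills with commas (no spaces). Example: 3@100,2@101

Answer: 4@96,3@97

Derivation:
After op 1 [order #1] limit_sell(price=97, qty=8): fills=none; bids=[-] asks=[#1:8@97]
After op 2 cancel(order #1): fills=none; bids=[-] asks=[-]
After op 3 [order #2] market_sell(qty=5): fills=none; bids=[-] asks=[-]
After op 4 [order #3] limit_sell(price=96, qty=4): fills=none; bids=[-] asks=[#3:4@96]
After op 5 [order #4] limit_sell(price=97, qty=3): fills=none; bids=[-] asks=[#3:4@96 #4:3@97]
After op 6 [order #5] limit_sell(price=105, qty=4): fills=none; bids=[-] asks=[#3:4@96 #4:3@97 #5:4@105]
After op 7 [order #6] limit_buy(price=97, qty=10): fills=#6x#3:4@96 #6x#4:3@97; bids=[#6:3@97] asks=[#5:4@105]
After op 8 [order #7] limit_buy(price=96, qty=4): fills=none; bids=[#6:3@97 #7:4@96] asks=[#5:4@105]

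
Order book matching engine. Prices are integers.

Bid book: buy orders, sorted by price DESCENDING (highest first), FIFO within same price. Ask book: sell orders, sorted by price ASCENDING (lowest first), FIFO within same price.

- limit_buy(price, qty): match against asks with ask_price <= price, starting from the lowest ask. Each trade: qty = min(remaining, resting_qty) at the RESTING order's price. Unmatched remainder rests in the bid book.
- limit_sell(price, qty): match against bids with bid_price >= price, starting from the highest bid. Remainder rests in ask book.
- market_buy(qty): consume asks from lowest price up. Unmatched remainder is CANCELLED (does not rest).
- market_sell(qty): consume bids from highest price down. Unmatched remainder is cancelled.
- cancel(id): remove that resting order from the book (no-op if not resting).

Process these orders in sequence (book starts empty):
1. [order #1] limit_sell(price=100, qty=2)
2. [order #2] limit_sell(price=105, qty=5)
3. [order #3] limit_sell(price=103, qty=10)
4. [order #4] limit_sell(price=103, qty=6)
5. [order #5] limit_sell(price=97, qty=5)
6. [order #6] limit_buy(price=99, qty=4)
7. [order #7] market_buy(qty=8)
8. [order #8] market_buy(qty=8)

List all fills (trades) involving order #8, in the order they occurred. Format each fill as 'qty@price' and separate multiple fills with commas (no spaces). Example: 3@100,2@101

Answer: 5@103,3@103

Derivation:
After op 1 [order #1] limit_sell(price=100, qty=2): fills=none; bids=[-] asks=[#1:2@100]
After op 2 [order #2] limit_sell(price=105, qty=5): fills=none; bids=[-] asks=[#1:2@100 #2:5@105]
After op 3 [order #3] limit_sell(price=103, qty=10): fills=none; bids=[-] asks=[#1:2@100 #3:10@103 #2:5@105]
After op 4 [order #4] limit_sell(price=103, qty=6): fills=none; bids=[-] asks=[#1:2@100 #3:10@103 #4:6@103 #2:5@105]
After op 5 [order #5] limit_sell(price=97, qty=5): fills=none; bids=[-] asks=[#5:5@97 #1:2@100 #3:10@103 #4:6@103 #2:5@105]
After op 6 [order #6] limit_buy(price=99, qty=4): fills=#6x#5:4@97; bids=[-] asks=[#5:1@97 #1:2@100 #3:10@103 #4:6@103 #2:5@105]
After op 7 [order #7] market_buy(qty=8): fills=#7x#5:1@97 #7x#1:2@100 #7x#3:5@103; bids=[-] asks=[#3:5@103 #4:6@103 #2:5@105]
After op 8 [order #8] market_buy(qty=8): fills=#8x#3:5@103 #8x#4:3@103; bids=[-] asks=[#4:3@103 #2:5@105]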